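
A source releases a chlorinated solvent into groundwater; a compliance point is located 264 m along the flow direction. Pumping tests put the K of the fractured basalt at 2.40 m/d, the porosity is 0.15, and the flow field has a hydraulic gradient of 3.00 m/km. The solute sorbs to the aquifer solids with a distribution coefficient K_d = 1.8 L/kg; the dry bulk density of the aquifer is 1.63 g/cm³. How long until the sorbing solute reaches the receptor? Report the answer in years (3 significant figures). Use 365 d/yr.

Darcy flux q = K·i = 2.40 × 0.0030 = 0.007200 m/d
v = Ki/n = 2.40·0.0030/0.15 = 0.04800 m/d
Retardation R = 1 + ρ_b·K_d/n = 1 + 1.63×1.8/0.15 = 20.56
Contaminant velocity v_c = v/R = 0.04800/20.56 = 0.002335 m/d
t = L/v_c = 264/0.002335 = 113100 d
   = 113100/365 = 310 yr

310 years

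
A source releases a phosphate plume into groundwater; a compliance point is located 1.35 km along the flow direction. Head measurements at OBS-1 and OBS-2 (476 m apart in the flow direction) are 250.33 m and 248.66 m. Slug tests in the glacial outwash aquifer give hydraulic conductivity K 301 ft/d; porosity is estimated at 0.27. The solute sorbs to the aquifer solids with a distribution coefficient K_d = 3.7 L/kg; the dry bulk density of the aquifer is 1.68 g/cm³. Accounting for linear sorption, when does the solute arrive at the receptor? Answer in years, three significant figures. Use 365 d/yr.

74.5 years

Hydraulic gradient i = (250.33 − 248.66) / 476 = 1.67 / 476 = 0.003508
K = 301 ft/d × 0.3048 = 91.74 m/d
Darcy flux q = K·i = 91.74 × 0.003508 = 0.3219 m/d
v = Ki/n = 91.74·0.003508/0.27 = 1.192 m/d
Retardation R = 1 + ρ_b·K_d/n = 1 + 1.68×3.7/0.27 = 24.02
Contaminant velocity v_c = v/R = 1.192/24.02 = 0.04963 m/d
L = 1.35 km = 1350 m
t = L/v_c = 1350/0.04963 = 27200 d
   = 27200/365 = 74.5 yr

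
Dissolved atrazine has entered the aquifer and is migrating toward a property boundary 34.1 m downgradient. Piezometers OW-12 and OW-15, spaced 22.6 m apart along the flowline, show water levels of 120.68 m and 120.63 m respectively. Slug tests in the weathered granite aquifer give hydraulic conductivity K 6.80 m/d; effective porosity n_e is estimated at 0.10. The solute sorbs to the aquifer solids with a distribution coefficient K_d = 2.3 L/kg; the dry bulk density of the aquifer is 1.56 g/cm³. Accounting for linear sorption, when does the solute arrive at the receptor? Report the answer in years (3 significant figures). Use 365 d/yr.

22.9 years

Hydraulic gradient i = (120.68 − 120.63) / 22.6 = 0.05 / 22.6 = 0.002212
q = Ki = 6.80 × 0.002212 = 0.01504 m/d
Seepage velocity v = q / n = 0.01504 / 0.10 = 0.1504 m/d
Retardation R = 1 + ρ_b·K_d/n = 1 + 1.56×2.3/0.10 = 36.88
Contaminant velocity v_c = v/R = 0.1504/36.88 = 0.004079 m/d
t = L/v_c = 34.1/0.004079 = 8359 d
   = 8359/365 = 22.9 yr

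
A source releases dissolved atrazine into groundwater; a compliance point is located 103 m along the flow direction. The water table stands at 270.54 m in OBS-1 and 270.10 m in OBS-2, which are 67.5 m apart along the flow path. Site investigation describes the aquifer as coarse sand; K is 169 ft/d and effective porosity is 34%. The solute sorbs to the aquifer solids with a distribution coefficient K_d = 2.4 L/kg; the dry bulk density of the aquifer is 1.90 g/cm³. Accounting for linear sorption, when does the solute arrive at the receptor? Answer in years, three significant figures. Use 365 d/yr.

Hydraulic gradient i = (270.54 − 270.10) / 67.5 = 0.44 / 67.5 = 0.006519
K = 169 ft/d × 0.3048 = 51.51 m/d
Specific discharge q = 51.51 × 0.006519 = 0.3358 m/d
Average linear velocity = 0.3358 / 0.34 = 0.9876 m/d
Retardation R = 1 + ρ_b·K_d/n = 1 + 1.90×2.4/0.34 = 14.41
Contaminant velocity v_c = v/R = 0.9876/14.41 = 0.06853 m/d
t = L/v_c = 103/0.06853 = 1503 d
   = 1503/365 = 4.12 yr

4.12 years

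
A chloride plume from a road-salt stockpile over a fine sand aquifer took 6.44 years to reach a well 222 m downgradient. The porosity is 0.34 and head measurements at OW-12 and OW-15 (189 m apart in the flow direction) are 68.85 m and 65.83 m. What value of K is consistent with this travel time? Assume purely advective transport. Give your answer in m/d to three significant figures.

2.01 m/d

Hydraulic gradient i = (68.85 − 65.83) / 189 = 3.02 / 189 = 0.01598
t = 6.44 years = 2351 d
v = L / t = 222 / 2351 = 0.09444 m/d
K = v · n / i = 0.09444 × 0.34 / 0.01598 = 2.01 m/d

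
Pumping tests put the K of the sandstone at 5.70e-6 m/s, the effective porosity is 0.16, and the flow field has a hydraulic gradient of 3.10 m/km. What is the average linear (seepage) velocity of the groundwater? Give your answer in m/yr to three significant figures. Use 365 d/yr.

3.48 m/yr

K = 5.70e-6 m/s × 86400 s/d = 0.4925 m/d
Darcy flux q = K·i = 0.4925 × 0.0031 = 0.001527 m/d
v_s = q/n_e = 0.001527/0.16 = 0.009542 m/d
   = 0.009542 × 365 = 3.48 m/yr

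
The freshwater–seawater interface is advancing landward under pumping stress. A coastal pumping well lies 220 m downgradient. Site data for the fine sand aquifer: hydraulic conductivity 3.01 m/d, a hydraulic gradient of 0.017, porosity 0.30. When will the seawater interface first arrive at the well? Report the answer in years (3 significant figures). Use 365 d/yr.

Specific discharge q = 3.01 × 0.017 = 0.05117 m/d
Seepage velocity v = q / n = 0.05117 / 0.30 = 0.1706 m/d
t = L / v = 220 / 0.1706 = 1290 d
   = 1290 / 365 = 3.53 yr

3.53 years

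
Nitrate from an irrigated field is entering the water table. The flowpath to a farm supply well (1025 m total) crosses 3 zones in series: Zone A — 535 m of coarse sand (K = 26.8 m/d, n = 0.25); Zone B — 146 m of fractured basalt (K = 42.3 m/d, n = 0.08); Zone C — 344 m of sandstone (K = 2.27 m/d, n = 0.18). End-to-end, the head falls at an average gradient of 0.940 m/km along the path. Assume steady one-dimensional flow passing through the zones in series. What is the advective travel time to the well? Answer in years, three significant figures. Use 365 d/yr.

For zones in series the flux q is common to all zones; the equivalent conductivity is the harmonic (thickness-weighted) mean, K_eq = L_total / Σ(L_j/K_j).
Σ(L/K) = 535/26.8 + 146/42.3 + 344/2.27 = 19.96 + 3.452 + 151.5 = 175.0 d
K_eq = L_total / Σ(L/K) = 1025 / 175.0 = 5.859 m/d
q = K_eq · i = 5.859 × 9.4e-4 = 0.005507 m/d (same in every zone)
Zone A: v = q/n = 0.005507/0.25 = 0.02203 m/d → t_A = 535/0.02203 = 24290 d
Zone B: v = q/n = 0.005507/0.08 = 0.06884 m/d → t_B = 146/0.06884 = 2121 d
Zone C: v = q/n = 0.005507/0.18 = 0.03059 m/d → t_C = 344/0.03059 = 11240 d
Total t = 24290 + 2121 + 11240 = 37650 d
   = 37650 / 365 = 103 yr

103 years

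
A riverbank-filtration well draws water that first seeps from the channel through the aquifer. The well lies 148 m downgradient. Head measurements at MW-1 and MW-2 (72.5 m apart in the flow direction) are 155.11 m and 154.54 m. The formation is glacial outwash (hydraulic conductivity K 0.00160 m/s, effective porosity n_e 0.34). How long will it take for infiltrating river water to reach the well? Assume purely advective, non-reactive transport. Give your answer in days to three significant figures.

Hydraulic gradient i = (155.11 − 154.54) / 72.5 = 0.57 / 72.5 = 0.007862
K = 0.00160 m/s × 86400 s/d = 138.2 m/d
Specific discharge q = 138.2 × 0.007862 = 1.087 m/d
Average linear velocity = 1.087 / 0.34 = 3.197 m/d
t = L / v = 148 / 3.197 = 46.30 d

46.3 days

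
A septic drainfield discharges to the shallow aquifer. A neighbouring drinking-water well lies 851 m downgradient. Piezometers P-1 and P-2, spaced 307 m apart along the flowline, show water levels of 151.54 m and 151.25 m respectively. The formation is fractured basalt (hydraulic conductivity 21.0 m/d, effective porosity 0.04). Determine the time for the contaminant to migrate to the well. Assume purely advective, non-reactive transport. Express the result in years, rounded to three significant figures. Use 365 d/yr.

Hydraulic gradient i = (151.54 − 151.25) / 307 = 0.29 / 307 = 9.446e-4
q = Ki = 21.0 × 9.446e-4 = 0.01984 m/d
v = Ki/n = 21.0·9.446e-4/0.04 = 0.4959 m/d
t = L / v = 851 / 0.4959 = 1716 d
   = 1716 / 365 = 4.70 yr

4.70 years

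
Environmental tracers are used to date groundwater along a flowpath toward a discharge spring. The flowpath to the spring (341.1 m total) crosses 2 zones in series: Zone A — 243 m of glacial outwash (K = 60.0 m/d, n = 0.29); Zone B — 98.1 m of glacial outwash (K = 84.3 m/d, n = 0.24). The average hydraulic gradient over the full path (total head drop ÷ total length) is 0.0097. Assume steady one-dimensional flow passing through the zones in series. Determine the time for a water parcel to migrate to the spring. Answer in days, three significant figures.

148 days

Steady 1-D flow in series ⇒ the Darcy flux q is identical in every zone and the zone head losses add (resistances L/K in series).
Σ(L/K) = 243/60.0 + 98.1/84.3 = 4.050 + 1.164 = 5.214 d
K_eq = L_total / Σ(L/K) = 341.1 / 5.214 = 65.42 m/d
q = K_eq · i = 65.42 × 0.0097 = 0.6346 m/d (same in every zone)
Zone A: v = q/n = 0.6346/0.29 = 2.188 m/d → t_A = 243/2.188 = 111.0 d
Zone B: v = q/n = 0.6346/0.24 = 2.644 m/d → t_B = 98.1/2.644 = 37.10 d
Total t = 111.0 + 37.10 = 148.1 d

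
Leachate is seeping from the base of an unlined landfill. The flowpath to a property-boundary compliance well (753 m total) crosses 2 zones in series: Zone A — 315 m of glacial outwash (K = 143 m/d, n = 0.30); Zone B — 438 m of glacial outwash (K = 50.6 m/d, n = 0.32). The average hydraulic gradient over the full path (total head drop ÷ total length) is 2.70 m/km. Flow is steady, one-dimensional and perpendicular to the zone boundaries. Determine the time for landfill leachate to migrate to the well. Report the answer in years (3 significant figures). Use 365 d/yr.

3.43 years

Continuity: the same q passes through each zone, so ΔH = q·Σ(L_j/K_j) — the zones act as resistances in series.
Σ(L/K) = 315/143 + 438/50.6 = 2.203 + 8.656 = 10.86 d
K_eq = L_total / Σ(L/K) = 753 / 10.86 = 69.34 m/d
q = K_eq · i = 69.34 × 0.0027 = 0.1872 m/d (same in every zone)
Zone A: v = q/n = 0.1872/0.30 = 0.6241 m/d → t_A = 315/0.6241 = 504.7 d
Zone B: v = q/n = 0.1872/0.32 = 0.5851 m/d → t_B = 438/0.5851 = 748.6 d
Total t = 504.7 + 748.6 = 1253 d
   = 1253 / 365 = 3.43 yr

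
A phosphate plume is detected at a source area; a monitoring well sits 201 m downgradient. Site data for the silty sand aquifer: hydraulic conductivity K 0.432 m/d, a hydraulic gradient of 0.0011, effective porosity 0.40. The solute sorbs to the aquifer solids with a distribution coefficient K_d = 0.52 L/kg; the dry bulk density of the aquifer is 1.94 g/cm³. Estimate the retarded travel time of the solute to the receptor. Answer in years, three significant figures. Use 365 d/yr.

1630 years

q = Ki = 0.432 × 0.0011 = 4.752e-4 m/d
Average linear velocity = 4.752e-4 / 0.40 = 0.001188 m/d
Retardation R = 1 + ρ_b·K_d/n = 1 + 1.94×0.52/0.40 = 3.522
Contaminant velocity v_c = v/R = 0.001188/3.522 = 3.373e-4 m/d
t = L/v_c = 201/3.373e-4 = 595900 d
   = 595900/365 = 1630 yr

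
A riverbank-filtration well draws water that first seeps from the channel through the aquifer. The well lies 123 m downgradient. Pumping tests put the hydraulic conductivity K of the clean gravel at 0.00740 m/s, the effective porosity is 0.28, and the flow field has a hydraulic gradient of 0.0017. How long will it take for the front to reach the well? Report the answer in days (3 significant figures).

K = 0.00740 m/s × 86400 s/d = 639.4 m/d
Specific discharge q = 639.4 × 0.0017 = 1.087 m/d
Average linear velocity = 1.087 / 0.28 = 3.882 m/d
t = L / v = 123 / 3.882 = 31.69 d

31.7 days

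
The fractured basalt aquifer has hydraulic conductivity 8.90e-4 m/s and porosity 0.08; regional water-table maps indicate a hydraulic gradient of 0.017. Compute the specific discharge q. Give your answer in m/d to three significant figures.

1.31 m/d

K = 8.90e-4 m/s × 86400 s/d = 76.90 m/d
Specific discharge q = 76.90 × 0.017 = 1.307 m/d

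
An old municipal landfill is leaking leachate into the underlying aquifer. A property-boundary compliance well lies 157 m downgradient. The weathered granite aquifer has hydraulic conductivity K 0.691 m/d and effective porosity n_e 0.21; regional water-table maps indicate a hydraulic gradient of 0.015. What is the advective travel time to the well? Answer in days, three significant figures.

3180 days

Specific discharge q = 0.691 × 0.015 = 0.01037 m/d
v_s = q/n_e = 0.01037/0.21 = 0.04936 m/d
t = L / v = 157 / 0.04936 = 3181 d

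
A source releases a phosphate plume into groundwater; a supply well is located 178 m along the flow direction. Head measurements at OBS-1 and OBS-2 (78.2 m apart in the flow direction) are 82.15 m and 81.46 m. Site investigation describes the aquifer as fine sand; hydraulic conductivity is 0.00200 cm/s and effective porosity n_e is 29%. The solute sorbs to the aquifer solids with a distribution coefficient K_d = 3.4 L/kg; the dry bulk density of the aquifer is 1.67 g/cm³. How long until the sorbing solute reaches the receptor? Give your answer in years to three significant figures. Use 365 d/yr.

Hydraulic gradient i = (82.15 − 81.46) / 78.2 = 0.69 / 78.2 = 0.008824
K = 0.00200 cm/s × 864 = 1.728 m/d
Specific discharge q = 1.728 × 0.008824 = 0.01525 m/d
v_s = q/n_e = 0.01525/0.29 = 0.05258 m/d
Retardation R = 1 + ρ_b·K_d/n = 1 + 1.67×3.4/0.29 = 20.58
Contaminant velocity v_c = v/R = 0.05258/20.58 = 0.002555 m/d
t = L/v_c = 178/0.002555 = 69670 d
   = 69670/365 = 191 yr

191 years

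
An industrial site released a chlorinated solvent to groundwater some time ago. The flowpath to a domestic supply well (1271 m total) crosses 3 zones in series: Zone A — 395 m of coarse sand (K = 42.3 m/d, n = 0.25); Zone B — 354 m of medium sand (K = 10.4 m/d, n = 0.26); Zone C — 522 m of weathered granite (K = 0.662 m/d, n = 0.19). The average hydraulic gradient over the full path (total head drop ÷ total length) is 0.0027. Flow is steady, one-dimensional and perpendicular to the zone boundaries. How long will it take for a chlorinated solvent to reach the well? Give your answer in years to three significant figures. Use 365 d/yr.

For zones in series the flux q is common to all zones; the equivalent conductivity is the harmonic (thickness-weighted) mean, K_eq = L_total / Σ(L_j/K_j).
Σ(L/K) = 395/42.3 + 354/10.4 + 522/0.662 = 9.338 + 34.04 + 788.5 = 831.9 d
K_eq = L_total / Σ(L/K) = 1271 / 831.9 = 1.528 m/d
q = K_eq · i = 1.528 × 0.0027 = 0.004125 m/d (same in every zone)
Zone A: v = q/n = 0.004125/0.25 = 0.01650 m/d → t_A = 395/0.01650 = 23940 d
Zone B: v = q/n = 0.004125/0.26 = 0.01587 m/d → t_B = 354/0.01587 = 22310 d
Zone C: v = q/n = 0.004125/0.19 = 0.02171 m/d → t_C = 522/0.02171 = 24040 d
Total t = 23940 + 22310 + 24040 = 70290 d
   = 70290 / 365 = 193 yr

193 years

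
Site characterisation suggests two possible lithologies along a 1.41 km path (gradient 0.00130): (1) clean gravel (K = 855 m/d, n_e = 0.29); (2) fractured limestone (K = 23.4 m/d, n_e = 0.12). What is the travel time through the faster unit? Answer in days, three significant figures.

368 days

Unit 1 (clean gravel): v = 855×0.0013/0.29 = 3.833 m/d, t = 1410/3.833 = 367.9 d
Unit 2 (fractured limestone): v = 23.4×0.0013/0.12 = 0.2535 m/d, t = 1410/0.2535 = 5562 d
Faster unit: t = 368 d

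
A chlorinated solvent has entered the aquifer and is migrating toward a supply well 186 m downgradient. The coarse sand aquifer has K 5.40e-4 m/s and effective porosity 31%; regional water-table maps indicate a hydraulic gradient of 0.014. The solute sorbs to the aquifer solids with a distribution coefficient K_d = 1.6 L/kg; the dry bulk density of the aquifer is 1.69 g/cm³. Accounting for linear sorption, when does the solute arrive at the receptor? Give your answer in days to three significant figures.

K = 5.40e-4 m/s × 86400 s/d = 46.66 m/d
Darcy flux q = K·i = 46.66 × 0.014 = 0.6532 m/d
v = Ki/n = 46.66·0.014/0.31 = 2.107 m/d
Retardation R = 1 + ρ_b·K_d/n = 1 + 1.69×1.6/0.31 = 9.723
Contaminant velocity v_c = v/R = 2.107/9.723 = 0.2167 m/d
t = L/v_c = 186/0.2167 = 858.3 d

858 days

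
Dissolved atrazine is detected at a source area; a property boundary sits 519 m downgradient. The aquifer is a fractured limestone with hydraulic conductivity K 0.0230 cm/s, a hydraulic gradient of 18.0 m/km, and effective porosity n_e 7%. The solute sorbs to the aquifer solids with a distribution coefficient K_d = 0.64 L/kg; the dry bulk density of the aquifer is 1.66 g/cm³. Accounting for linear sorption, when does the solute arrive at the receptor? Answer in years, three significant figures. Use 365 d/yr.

4.50 years

K = 0.0230 cm/s × 864 = 19.87 m/d
q = Ki = 19.87 × 0.018 = 0.3577 m/d
v = Ki/n = 19.87·0.018/0.07 = 5.110 m/d
Retardation R = 1 + ρ_b·K_d/n = 1 + 1.66×0.64/0.07 = 16.18
Contaminant velocity v_c = v/R = 5.110/16.18 = 0.3159 m/d
t = L/v_c = 519/0.3159 = 1643 d
   = 1643/365 = 4.50 yr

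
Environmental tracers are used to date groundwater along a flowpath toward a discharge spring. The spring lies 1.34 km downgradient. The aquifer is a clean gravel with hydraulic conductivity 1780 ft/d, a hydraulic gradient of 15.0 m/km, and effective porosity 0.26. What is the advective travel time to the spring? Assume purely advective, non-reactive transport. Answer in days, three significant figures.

K = 1780 ft/d × 0.3048 = 542.5 m/d
Specific discharge q = 542.5 × 0.015 = 8.138 m/d
v = Ki/n = 542.5·0.015/0.26 = 31.30 m/d
L = 1.34 km = 1340 m
t = L / v = 1340 / 31.30 = 42.81 d

42.8 days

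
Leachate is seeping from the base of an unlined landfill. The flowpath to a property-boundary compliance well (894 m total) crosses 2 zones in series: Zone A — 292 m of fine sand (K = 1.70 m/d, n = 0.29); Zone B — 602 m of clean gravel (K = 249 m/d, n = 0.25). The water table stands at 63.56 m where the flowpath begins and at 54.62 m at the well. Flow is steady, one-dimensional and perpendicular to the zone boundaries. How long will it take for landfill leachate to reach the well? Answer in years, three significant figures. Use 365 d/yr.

Total head drop ΔH = 63.56 − 54.62 = 8.94 m
Continuity: the same q passes through each zone, so ΔH = q·Σ(L_j/K_j) — the zones act as resistances in series.
Σ(L/K) = 292/1.70 + 602/249 = 171.8 + 2.418 = 174.2 d
q = ΔH / Σ(L/K) = 8.94 / 174.2 = 0.05133 m/d (same in every zone)
Zone A: v = q/n = 0.05133/0.29 = 0.1770 m/d → t_A = 292/0.1770 = 1650 d
Zone B: v = q/n = 0.05133/0.25 = 0.2053 m/d → t_B = 602/0.2053 = 2932 d
Total t = 1650 + 2932 = 4582 d
   = 4582 / 365 = 12.6 yr

12.6 years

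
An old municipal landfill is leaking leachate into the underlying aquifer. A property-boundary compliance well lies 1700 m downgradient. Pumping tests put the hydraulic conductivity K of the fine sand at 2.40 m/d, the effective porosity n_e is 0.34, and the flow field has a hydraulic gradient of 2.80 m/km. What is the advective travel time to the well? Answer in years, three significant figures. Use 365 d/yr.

236 years

Darcy flux q = K·i = 2.40 × 0.0028 = 0.006720 m/d
Average linear velocity = 0.006720 / 0.34 = 0.01976 m/d
t = L / v = 1700 / 0.01976 = 86010 d
   = 86010 / 365 = 236 yr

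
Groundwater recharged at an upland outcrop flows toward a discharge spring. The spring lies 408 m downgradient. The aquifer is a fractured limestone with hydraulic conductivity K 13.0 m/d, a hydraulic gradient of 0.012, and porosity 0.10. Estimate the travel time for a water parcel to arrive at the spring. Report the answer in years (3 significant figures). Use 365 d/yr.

0.717 years

q = Ki = 13.0 × 0.012 = 0.1560 m/d
v = Ki/n = 13.0·0.012/0.10 = 1.560 m/d
t = L / v = 408 / 1.560 = 261.5 d
   = 261.5 / 365 = 0.717 yr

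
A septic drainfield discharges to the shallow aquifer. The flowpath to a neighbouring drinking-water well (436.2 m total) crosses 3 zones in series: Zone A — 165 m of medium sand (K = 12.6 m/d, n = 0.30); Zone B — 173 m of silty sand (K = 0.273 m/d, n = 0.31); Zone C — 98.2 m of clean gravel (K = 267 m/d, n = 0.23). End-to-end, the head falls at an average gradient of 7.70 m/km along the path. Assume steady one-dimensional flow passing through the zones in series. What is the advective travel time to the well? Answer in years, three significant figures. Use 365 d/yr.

66.4 years

Steady 1-D flow in series ⇒ the Darcy flux q is identical in every zone and the zone head losses add (resistances L/K in series).
Σ(L/K) = 165/12.6 + 173/0.273 + 98.2/267 = 13.10 + 633.7 + 0.3678 = 647.2 d
K_eq = L_total / Σ(L/K) = 436.2 / 647.2 = 0.6740 m/d
q = K_eq · i = 0.6740 × 0.0077 = 0.005190 m/d (same in every zone)
Zone A: v = q/n = 0.005190/0.30 = 0.01730 m/d → t_A = 165/0.01730 = 9538 d
Zone B: v = q/n = 0.005190/0.31 = 0.01674 m/d → t_B = 173/0.01674 = 10330 d
Zone C: v = q/n = 0.005190/0.23 = 0.02256 m/d → t_C = 98.2/0.02256 = 4352 d
Total t = 9538 + 10330 + 4352 = 24220 d
   = 24220 / 365 = 66.4 yr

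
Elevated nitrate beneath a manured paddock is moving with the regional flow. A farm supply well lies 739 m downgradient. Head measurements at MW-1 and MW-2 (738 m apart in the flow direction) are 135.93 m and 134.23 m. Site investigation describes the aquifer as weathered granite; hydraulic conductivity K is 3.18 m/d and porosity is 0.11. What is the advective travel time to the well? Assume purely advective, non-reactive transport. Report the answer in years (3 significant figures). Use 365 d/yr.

30.4 years

Hydraulic gradient i = (135.93 − 134.23) / 738 = 1.70 / 738 = 0.002304
Darcy flux q = K·i = 3.18 × 0.002304 = 0.007325 m/d
Average linear velocity = 0.007325 / 0.11 = 0.06659 m/d
t = L / v = 739 / 0.06659 = 11100 d
   = 11100 / 365 = 30.4 yr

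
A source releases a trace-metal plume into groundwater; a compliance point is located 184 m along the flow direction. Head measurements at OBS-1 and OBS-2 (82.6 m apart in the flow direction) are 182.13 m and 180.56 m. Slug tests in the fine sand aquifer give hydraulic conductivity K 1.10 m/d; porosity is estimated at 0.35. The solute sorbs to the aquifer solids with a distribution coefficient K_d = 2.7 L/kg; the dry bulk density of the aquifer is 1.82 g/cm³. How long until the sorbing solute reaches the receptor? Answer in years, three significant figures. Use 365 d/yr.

127 years

Hydraulic gradient i = (182.13 − 180.56) / 82.6 = 1.57 / 82.6 = 0.01901
Specific discharge q = 1.10 × 0.01901 = 0.02091 m/d
v_s = q/n_e = 0.02091/0.35 = 0.05974 m/d
Retardation R = 1 + ρ_b·K_d/n = 1 + 1.82×2.7/0.35 = 15.04
Contaminant velocity v_c = v/R = 0.05974/15.04 = 0.003972 m/d
t = L/v_c = 184/0.003972 = 46330 d
   = 46330/365 = 127 yr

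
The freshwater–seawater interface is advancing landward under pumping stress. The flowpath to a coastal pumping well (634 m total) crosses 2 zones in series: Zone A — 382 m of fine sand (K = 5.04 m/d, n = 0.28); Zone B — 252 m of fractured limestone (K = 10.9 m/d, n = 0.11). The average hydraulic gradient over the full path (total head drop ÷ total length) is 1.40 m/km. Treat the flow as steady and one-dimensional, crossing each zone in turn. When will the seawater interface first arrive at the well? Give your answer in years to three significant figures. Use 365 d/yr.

41.1 years

For zones in series the flux q is common to all zones; the equivalent conductivity is the harmonic (thickness-weighted) mean, K_eq = L_total / Σ(L_j/K_j).
Σ(L/K) = 382/5.04 + 252/10.9 = 75.79 + 23.12 = 98.91 d
K_eq = L_total / Σ(L/K) = 634 / 98.91 = 6.410 m/d
q = K_eq · i = 6.410 × 0.0014 = 0.008974 m/d (same in every zone)
Zone A: v = q/n = 0.008974/0.28 = 0.03205 m/d → t_A = 382/0.03205 = 11920 d
Zone B: v = q/n = 0.008974/0.11 = 0.08158 m/d → t_B = 252/0.08158 = 3089 d
Total t = 11920 + 3089 = 15010 d
   = 15010 / 365 = 41.1 yr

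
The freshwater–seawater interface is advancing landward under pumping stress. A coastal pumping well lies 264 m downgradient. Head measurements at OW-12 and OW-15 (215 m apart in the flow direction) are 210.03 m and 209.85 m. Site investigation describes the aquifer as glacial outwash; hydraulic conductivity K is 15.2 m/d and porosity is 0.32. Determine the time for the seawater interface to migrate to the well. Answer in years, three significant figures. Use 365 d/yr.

Hydraulic gradient i = (210.03 − 209.85) / 215 = 0.18 / 215 = 8.372e-4
q = Ki = 15.2 × 8.372e-4 = 0.01273 m/d
v = Ki/n = 15.2·8.372e-4/0.32 = 0.03977 m/d
t = L / v = 264 / 0.03977 = 6639 d
   = 6639 / 365 = 18.2 yr

18.2 years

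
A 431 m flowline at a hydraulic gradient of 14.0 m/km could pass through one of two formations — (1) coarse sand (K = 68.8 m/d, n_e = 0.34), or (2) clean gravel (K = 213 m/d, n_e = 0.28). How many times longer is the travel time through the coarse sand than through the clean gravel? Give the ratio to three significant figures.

Unit 1 (coarse sand): v = 68.8×0.014/0.34 = 2.833 m/d, t = 431/2.833 = 152.1 d
Unit 2 (clean gravel): v = 213×0.014/0.28 = 10.65 m/d, t = 431/10.65 = 40.47 d
t(coarse sand) / t(clean gravel) = 152.1/40.47 = 3.76

3.76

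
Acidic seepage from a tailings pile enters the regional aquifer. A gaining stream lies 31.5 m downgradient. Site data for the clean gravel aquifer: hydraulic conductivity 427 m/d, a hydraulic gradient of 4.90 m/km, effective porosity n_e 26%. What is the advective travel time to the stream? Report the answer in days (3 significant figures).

Darcy flux q = K·i = 427 × 0.0049 = 2.092 m/d
v_s = q/n_e = 2.092/0.26 = 8.047 m/d
t = L / v = 31.5 / 8.047 = 3.914 d

3.91 days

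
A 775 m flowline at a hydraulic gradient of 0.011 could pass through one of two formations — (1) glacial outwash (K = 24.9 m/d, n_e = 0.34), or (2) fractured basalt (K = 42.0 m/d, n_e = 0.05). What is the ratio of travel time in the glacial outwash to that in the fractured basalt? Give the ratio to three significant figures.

Unit 1 (glacial outwash): v = 24.9×0.011/0.34 = 0.8056 m/d, t = 775/0.8056 = 962.0 d
Unit 2 (fractured basalt): v = 42.0×0.011/0.05 = 9.240 m/d, t = 775/9.240 = 83.87 d
t(glacial outwash) / t(fractured basalt) = 962.0/83.87 = 11.5

11.5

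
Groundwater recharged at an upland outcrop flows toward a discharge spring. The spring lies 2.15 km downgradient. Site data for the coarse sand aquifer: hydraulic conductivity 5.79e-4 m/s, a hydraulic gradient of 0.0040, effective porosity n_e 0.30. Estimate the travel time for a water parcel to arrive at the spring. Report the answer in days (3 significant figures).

3220 days

K = 5.79e-4 m/s × 86400 s/d = 50.03 m/d
Darcy flux q = K·i = 50.03 × 0.0040 = 0.2001 m/d
Seepage velocity v = q / n = 0.2001 / 0.30 = 0.6670 m/d
L = 2.15 km = 2150 m
t = L / v = 2150 / 0.6670 = 3223 d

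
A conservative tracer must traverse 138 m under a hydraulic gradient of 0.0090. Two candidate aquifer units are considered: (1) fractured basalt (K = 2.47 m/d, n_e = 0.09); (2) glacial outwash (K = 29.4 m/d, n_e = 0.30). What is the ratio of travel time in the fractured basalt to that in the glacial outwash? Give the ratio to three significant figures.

3.57

Unit 1 (fractured basalt): v = 2.47×0.0090/0.09 = 0.2470 m/d, t = 138/0.2470 = 558.7 d
Unit 2 (glacial outwash): v = 29.4×0.0090/0.30 = 0.8820 m/d, t = 138/0.8820 = 156.5 d
t(fractured basalt) / t(glacial outwash) = 558.7/156.5 = 3.57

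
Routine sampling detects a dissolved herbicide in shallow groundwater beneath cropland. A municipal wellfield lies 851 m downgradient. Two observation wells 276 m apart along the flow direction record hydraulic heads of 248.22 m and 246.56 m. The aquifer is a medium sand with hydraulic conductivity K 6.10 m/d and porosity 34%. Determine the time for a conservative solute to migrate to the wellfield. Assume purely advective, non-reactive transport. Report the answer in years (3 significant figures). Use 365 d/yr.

Hydraulic gradient i = (248.22 − 246.56) / 276 = 1.66 / 276 = 0.006014
q = Ki = 6.10 × 0.006014 = 0.03669 m/d
v_s = q/n_e = 0.03669/0.34 = 0.1079 m/d
t = L / v = 851 / 0.1079 = 7886 d
   = 7886 / 365 = 21.6 yr

21.6 years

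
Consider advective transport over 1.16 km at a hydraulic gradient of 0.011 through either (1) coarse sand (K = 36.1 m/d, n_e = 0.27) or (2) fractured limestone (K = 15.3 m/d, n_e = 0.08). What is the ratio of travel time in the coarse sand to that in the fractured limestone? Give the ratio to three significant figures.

1.43

Unit 1 (coarse sand): v = 36.1×0.011/0.27 = 1.471 m/d, t = 1160/1.471 = 788.7 d
Unit 2 (fractured limestone): v = 15.3×0.011/0.08 = 2.104 m/d, t = 1160/2.104 = 551.4 d
t(coarse sand) / t(fractured limestone) = 788.7/551.4 = 1.43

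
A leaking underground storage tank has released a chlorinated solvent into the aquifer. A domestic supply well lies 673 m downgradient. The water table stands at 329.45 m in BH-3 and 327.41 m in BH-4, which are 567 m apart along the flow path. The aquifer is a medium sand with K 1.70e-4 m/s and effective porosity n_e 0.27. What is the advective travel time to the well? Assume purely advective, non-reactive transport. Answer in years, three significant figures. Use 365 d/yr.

9.42 years

Hydraulic gradient i = (329.45 − 327.41) / 567 = 2.04 / 567 = 0.003598
K = 1.70e-4 m/s × 86400 s/d = 14.69 m/d
Specific discharge q = 14.69 × 0.003598 = 0.05285 m/d
Average linear velocity = 0.05285 / 0.27 = 0.1957 m/d
t = L / v = 673 / 0.1957 = 3439 d
   = 3439 / 365 = 9.42 yr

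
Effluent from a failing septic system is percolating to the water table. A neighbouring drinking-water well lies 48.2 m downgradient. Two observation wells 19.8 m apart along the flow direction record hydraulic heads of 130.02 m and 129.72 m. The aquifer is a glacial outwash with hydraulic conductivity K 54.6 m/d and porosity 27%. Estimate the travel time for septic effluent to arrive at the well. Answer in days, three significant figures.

15.7 days

Hydraulic gradient i = (130.02 − 129.72) / 19.8 = 0.30 / 19.8 = 0.01515
Darcy flux q = K·i = 54.6 × 0.01515 = 0.8273 m/d
v = Ki/n = 54.6·0.01515/0.27 = 3.064 m/d
t = L / v = 48.2 / 3.064 = 15.73 d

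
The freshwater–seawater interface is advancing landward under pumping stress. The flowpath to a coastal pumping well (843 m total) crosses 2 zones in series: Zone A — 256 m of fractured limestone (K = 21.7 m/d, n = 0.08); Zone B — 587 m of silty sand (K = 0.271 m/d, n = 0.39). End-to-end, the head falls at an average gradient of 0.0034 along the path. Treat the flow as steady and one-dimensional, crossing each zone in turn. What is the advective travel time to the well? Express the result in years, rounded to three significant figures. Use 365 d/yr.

For zones in series the flux q is common to all zones; the equivalent conductivity is the harmonic (thickness-weighted) mean, K_eq = L_total / Σ(L_j/K_j).
Σ(L/K) = 256/21.7 + 587/0.271 = 11.80 + 2166 = 2178 d
K_eq = L_total / Σ(L/K) = 843 / 2178 = 0.3871 m/d
q = K_eq · i = 0.3871 × 0.0034 = 0.001316 m/d (same in every zone)
Zone A: v = q/n = 0.001316/0.08 = 0.01645 m/d → t_A = 256/0.01645 = 15560 d
Zone B: v = q/n = 0.001316/0.39 = 0.003375 m/d → t_B = 587/0.003375 = 173900 d
Total t = 15560 + 173900 = 189500 d
   = 189500 / 365 = 519 yr

519 years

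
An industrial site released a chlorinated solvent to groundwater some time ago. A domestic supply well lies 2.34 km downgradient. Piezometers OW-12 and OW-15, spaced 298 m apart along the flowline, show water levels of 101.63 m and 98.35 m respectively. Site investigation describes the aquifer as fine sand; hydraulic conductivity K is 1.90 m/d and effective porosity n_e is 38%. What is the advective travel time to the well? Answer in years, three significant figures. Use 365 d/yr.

116 years

Hydraulic gradient i = (101.63 − 98.35) / 298 = 3.28 / 298 = 0.01101
q = Ki = 1.90 × 0.01101 = 0.02091 m/d
Average linear velocity = 0.02091 / 0.38 = 0.05503 m/d
L = 2.34 km = 2340 m
t = L / v = 2340 / 0.05503 = 42520 d
   = 42520 / 365 = 116 yr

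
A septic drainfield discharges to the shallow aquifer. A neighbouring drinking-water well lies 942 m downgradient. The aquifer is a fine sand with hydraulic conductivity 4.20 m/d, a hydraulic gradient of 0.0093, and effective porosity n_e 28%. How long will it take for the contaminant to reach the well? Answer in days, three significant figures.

6750 days

Specific discharge q = 4.20 × 0.0093 = 0.03906 m/d
Seepage velocity v = q / n = 0.03906 / 0.28 = 0.1395 m/d
t = L / v = 942 / 0.1395 = 6753 d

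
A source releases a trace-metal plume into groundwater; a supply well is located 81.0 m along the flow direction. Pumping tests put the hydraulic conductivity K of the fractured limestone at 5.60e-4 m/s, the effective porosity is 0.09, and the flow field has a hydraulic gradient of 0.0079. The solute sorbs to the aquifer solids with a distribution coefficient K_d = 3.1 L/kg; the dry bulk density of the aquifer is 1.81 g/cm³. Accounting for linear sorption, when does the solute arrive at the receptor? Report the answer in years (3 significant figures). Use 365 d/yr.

K = 5.60e-4 m/s × 86400 s/d = 48.38 m/d
q = Ki = 48.38 × 0.0079 = 0.3822 m/d
Seepage velocity v = q / n = 0.3822 / 0.09 = 4.247 m/d
Retardation R = 1 + ρ_b·K_d/n = 1 + 1.81×3.1/0.09 = 63.34
Contaminant velocity v_c = v/R = 4.247/63.34 = 0.06705 m/d
t = L/v_c = 81.0/0.06705 = 1208 d
   = 1208/365 = 3.31 yr

3.31 years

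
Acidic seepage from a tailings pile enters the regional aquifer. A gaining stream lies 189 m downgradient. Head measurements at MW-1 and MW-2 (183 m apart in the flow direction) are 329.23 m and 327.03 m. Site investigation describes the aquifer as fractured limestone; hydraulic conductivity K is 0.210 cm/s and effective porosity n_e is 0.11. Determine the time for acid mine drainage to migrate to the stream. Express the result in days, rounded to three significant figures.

9.53 days

Hydraulic gradient i = (329.23 − 327.03) / 183 = 2.20 / 183 = 0.01202
K = 0.210 cm/s × 864 = 181.4 m/d
Specific discharge q = 181.4 × 0.01202 = 2.181 m/d
Average linear velocity = 2.181 / 0.11 = 19.83 m/d
t = L / v = 189 / 19.83 = 9.531 d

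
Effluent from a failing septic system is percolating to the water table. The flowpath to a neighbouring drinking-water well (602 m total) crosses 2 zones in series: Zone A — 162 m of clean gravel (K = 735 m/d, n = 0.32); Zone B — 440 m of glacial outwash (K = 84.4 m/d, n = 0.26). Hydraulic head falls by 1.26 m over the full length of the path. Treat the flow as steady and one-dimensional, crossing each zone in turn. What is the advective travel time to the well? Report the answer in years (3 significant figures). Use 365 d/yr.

Continuity: the same q passes through each zone, so ΔH = q·Σ(L_j/K_j) — the zones act as resistances in series.
Σ(L/K) = 162/735 + 440/84.4 = 0.2204 + 5.213 = 5.434 d
q = ΔH / Σ(L/K) = 1.26 / 5.434 = 0.2319 m/d (same in every zone)
Zone A: v = q/n = 0.2319/0.32 = 0.7246 m/d → t_A = 162/0.7246 = 223.6 d
Zone B: v = q/n = 0.2319/0.26 = 0.8919 m/d → t_B = 440/0.8919 = 493.3 d
Total t = 223.6 + 493.3 = 716.9 d
   = 716.9 / 365 = 1.96 yr

1.96 years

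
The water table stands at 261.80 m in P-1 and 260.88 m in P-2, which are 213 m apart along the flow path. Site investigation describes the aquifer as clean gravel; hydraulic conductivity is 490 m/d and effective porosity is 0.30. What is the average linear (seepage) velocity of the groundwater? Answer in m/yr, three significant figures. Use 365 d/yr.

2570 m/yr

Hydraulic gradient i = (261.80 − 260.88) / 213 = 0.92 / 213 = 0.004319
Darcy flux q = K·i = 490 × 0.004319 = 2.116 m/d
v = Ki/n = 490·0.004319/0.30 = 7.055 m/d
   = 7.055 × 365 = 2570 m/yr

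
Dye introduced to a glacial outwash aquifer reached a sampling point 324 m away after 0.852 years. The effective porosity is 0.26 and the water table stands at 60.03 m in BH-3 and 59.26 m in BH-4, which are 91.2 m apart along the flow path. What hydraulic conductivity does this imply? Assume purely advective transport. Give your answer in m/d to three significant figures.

32.1 m/d

Hydraulic gradient i = (60.03 − 59.26) / 91.2 = 0.77 / 91.2 = 0.008443
t = 0.852 years = 311.0 d
v = L / t = 324 / 311.0 = 1.042 m/d
K = v · n / i = 1.042 × 0.26 / 0.008443 = 32.1 m/d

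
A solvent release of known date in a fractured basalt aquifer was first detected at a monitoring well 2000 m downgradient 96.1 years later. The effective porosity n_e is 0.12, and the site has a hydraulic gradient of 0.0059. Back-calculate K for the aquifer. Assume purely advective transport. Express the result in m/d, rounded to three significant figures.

t = 96.1 years = 35080 d
v = L / t = 2000 / 35080 = 0.05702 m/d
K = v · n / i = 0.05702 × 0.12 / 0.0059 = 1.16 m/d

1.16 m/d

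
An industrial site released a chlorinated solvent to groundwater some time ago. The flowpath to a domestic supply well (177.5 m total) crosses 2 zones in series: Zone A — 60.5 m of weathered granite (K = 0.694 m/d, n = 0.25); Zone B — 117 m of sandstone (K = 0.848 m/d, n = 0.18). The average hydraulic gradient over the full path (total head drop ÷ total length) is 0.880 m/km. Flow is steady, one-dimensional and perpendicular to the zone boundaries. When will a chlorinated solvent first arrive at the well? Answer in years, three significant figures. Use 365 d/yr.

For zones in series the flux q is common to all zones; the equivalent conductivity is the harmonic (thickness-weighted) mean, K_eq = L_total / Σ(L_j/K_j).
Σ(L/K) = 60.5/0.694 + 117/0.848 = 87.18 + 138.0 = 225.1 d
K_eq = L_total / Σ(L/K) = 177.5 / 225.1 = 0.7884 m/d
q = K_eq · i = 0.7884 × 8.8e-4 = 6.938e-4 m/d (same in every zone)
Zone A: v = q/n = 6.938e-4/0.25 = 0.002775 m/d → t_A = 60.5/0.002775 = 21800 d
Zone B: v = q/n = 6.938e-4/0.18 = 0.003854 m/d → t_B = 117/0.003854 = 30360 d
Total t = 21800 + 30360 = 52160 d
   = 52160 / 365 = 143 yr

143 years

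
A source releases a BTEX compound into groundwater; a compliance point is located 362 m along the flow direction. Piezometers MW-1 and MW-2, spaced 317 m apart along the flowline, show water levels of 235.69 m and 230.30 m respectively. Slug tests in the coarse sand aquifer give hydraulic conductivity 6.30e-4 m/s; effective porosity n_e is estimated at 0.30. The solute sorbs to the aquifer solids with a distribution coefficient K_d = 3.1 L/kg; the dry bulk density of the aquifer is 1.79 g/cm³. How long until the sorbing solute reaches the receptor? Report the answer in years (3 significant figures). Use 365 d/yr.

Hydraulic gradient i = (235.69 − 230.30) / 317 = 5.39 / 317 = 0.01700
K = 6.30e-4 m/s × 86400 s/d = 54.43 m/d
Specific discharge q = 54.43 × 0.01700 = 0.9255 m/d
v_s = q/n_e = 0.9255/0.30 = 3.085 m/d
Retardation R = 1 + ρ_b·K_d/n = 1 + 1.79×3.1/0.30 = 19.50
Contaminant velocity v_c = v/R = 3.085/19.50 = 0.1582 m/d
t = L/v_c = 362/0.1582 = 2288 d
   = 2288/365 = 6.27 yr

6.27 years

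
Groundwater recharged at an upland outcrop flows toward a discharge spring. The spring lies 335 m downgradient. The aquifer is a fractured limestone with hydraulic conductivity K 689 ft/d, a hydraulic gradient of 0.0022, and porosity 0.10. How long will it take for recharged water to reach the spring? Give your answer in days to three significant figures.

K = 689 ft/d × 0.3048 = 210.0 m/d
Specific discharge q = 210.0 × 0.0022 = 0.4620 m/d
Average linear velocity = 0.4620 / 0.10 = 4.620 m/d
t = L / v = 335 / 4.620 = 72.51 d

72.5 days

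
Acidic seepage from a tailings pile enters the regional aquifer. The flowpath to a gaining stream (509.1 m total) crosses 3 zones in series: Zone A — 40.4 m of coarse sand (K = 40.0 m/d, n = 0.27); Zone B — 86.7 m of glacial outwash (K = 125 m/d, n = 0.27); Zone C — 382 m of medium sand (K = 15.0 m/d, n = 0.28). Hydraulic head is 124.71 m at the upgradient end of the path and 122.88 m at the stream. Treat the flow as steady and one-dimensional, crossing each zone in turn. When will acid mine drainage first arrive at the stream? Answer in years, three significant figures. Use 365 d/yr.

Total head drop ΔH = 124.71 − 122.88 = 1.83 m
Continuity: the same q passes through each zone, so ΔH = q·Σ(L_j/K_j) — the zones act as resistances in series.
Σ(L/K) = 40.4/40.0 + 86.7/125 + 382/15.0 = 1.010 + 0.6936 + 25.47 = 27.17 d
q = ΔH / Σ(L/K) = 1.83 / 27.17 = 0.06735 m/d (same in every zone)
Zone A: v = q/n = 0.06735/0.27 = 0.2495 m/d → t_A = 40.4/0.2495 = 162.0 d
Zone B: v = q/n = 0.06735/0.27 = 0.2495 m/d → t_B = 86.7/0.2495 = 347.6 d
Zone C: v = q/n = 0.06735/0.28 = 0.2405 m/d → t_C = 382/0.2405 = 1588 d
Total t = 162.0 + 347.6 + 1588 = 2098 d
   = 2098 / 365 = 5.75 yr

5.75 years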